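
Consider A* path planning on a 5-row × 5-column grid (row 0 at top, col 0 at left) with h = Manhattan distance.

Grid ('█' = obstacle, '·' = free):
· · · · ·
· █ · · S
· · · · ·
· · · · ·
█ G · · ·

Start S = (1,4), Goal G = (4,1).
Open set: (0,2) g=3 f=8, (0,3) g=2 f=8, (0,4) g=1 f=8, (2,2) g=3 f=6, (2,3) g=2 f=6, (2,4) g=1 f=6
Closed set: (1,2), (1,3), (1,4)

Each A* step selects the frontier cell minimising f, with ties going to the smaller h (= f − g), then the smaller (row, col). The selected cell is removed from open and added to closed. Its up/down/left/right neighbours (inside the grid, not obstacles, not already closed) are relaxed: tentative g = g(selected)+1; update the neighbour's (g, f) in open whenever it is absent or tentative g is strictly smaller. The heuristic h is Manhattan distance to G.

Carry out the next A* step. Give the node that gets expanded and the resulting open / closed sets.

expanded=(2,2); open=[(0,2) g=3 f=8, (0,3) g=2 f=8, (0,4) g=1 f=8, (2,1) g=4 f=6, (2,3) g=2 f=6, (2,4) g=1 f=6, (3,2) g=4 f=6]; closed=[(1,2), (1,3), (1,4), (2,2)]

step 1: expand (2,2) (f=6, h=3) → closed; open now [(0,2) g=3 f=8, (0,3) g=2 f=8, (0,4) g=1 f=8, (2,1) g=4 f=6, (2,3) g=2 f=6, (2,4) g=1 f=6, (3,2) g=4 f=6]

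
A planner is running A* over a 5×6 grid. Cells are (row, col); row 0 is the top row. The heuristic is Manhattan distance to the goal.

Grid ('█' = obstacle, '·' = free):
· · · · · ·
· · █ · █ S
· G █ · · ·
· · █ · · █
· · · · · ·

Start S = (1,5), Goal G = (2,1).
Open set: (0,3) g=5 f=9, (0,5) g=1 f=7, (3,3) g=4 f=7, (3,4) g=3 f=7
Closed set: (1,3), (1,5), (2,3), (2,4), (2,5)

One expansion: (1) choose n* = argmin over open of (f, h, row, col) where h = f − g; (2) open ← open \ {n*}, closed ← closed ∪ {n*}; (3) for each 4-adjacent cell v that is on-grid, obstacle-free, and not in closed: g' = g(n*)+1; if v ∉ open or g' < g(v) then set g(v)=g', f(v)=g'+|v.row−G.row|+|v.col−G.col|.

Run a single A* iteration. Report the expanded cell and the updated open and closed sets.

step 1: expand (3,3) (f=7, h=3) → closed; open now [(0,3) g=5 f=9, (0,5) g=1 f=7, (3,4) g=3 f=7, (4,3) g=5 f=9]

expanded=(3,3); open=[(0,3) g=5 f=9, (0,5) g=1 f=7, (3,4) g=3 f=7, (4,3) g=5 f=9]; closed=[(1,3), (1,5), (2,3), (2,4), (2,5), (3,3)]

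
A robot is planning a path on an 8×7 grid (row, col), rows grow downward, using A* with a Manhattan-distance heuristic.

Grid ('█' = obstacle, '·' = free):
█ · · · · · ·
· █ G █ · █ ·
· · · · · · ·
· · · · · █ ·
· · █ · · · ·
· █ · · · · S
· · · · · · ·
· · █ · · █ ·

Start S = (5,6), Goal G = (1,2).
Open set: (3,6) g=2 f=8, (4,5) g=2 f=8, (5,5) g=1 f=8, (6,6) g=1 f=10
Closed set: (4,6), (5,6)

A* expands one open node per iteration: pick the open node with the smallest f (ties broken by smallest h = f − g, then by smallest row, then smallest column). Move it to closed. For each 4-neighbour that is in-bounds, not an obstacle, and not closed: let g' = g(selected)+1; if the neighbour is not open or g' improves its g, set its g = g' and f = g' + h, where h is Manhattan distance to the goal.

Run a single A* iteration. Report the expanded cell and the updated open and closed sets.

expanded=(3,6); open=[(2,6) g=3 f=8, (4,5) g=2 f=8, (5,5) g=1 f=8, (6,6) g=1 f=10]; closed=[(3,6), (4,6), (5,6)]

step 1: expand (3,6) (f=8, h=6) → closed; open now [(2,6) g=3 f=8, (4,5) g=2 f=8, (5,5) g=1 f=8, (6,6) g=1 f=10]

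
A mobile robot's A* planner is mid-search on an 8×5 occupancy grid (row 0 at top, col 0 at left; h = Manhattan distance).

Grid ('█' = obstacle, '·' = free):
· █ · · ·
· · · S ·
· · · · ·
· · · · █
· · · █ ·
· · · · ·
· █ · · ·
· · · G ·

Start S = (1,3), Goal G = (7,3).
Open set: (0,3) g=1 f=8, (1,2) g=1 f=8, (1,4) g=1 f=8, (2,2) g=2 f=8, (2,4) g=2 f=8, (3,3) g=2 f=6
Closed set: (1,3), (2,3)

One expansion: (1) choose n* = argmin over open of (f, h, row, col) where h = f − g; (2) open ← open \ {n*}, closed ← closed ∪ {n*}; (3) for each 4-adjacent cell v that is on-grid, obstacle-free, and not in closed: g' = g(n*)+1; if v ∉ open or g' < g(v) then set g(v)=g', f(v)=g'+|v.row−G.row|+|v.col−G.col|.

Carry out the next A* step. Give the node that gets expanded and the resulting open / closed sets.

step 1: expand (3,3) (f=6, h=4) → closed; open now [(0,3) g=1 f=8, (1,2) g=1 f=8, (1,4) g=1 f=8, (2,2) g=2 f=8, (2,4) g=2 f=8, (3,2) g=3 f=8]

expanded=(3,3); open=[(0,3) g=1 f=8, (1,2) g=1 f=8, (1,4) g=1 f=8, (2,2) g=2 f=8, (2,4) g=2 f=8, (3,2) g=3 f=8]; closed=[(1,3), (2,3), (3,3)]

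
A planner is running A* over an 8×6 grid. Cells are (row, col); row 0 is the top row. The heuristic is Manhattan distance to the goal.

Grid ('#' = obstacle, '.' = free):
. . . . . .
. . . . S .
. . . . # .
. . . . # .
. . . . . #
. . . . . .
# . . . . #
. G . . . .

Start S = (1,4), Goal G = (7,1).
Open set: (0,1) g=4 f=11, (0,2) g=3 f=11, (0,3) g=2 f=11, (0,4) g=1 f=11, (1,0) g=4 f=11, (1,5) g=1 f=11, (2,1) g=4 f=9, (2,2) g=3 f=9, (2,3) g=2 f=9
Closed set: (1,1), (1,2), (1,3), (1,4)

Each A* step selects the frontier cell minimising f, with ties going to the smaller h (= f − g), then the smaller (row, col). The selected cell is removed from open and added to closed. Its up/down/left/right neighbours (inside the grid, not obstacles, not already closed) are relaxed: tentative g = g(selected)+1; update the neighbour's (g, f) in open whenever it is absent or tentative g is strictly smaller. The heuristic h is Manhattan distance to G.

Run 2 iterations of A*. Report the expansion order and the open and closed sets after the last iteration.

order=[(2,1) → (3,1)]; open=[(0,1) g=4 f=11, (0,2) g=3 f=11, (0,3) g=2 f=11, (0,4) g=1 f=11, (1,0) g=4 f=11, (1,5) g=1 f=11, (2,0) g=5 f=11, (2,2) g=3 f=9, (2,3) g=2 f=9, (3,0) g=6 f=11, (3,2) g=6 f=11, (4,1) g=6 f=9]; closed=[(1,1), (1,2), (1,3), (1,4), (2,1), (3,1)]

step 1: expand (2,1) (f=9, h=5) → closed; open now [(0,1) g=4 f=11, (0,2) g=3 f=11, (0,3) g=2 f=11, (0,4) g=1 f=11, (1,0) g=4 f=11, (1,5) g=1 f=11, (2,0) g=5 f=11, (2,2) g=3 f=9, (2,3) g=2 f=9, (3,1) g=5 f=9]
step 2: expand (3,1) (f=9, h=4) → closed; open now [(0,1) g=4 f=11, (0,2) g=3 f=11, (0,3) g=2 f=11, (0,4) g=1 f=11, (1,0) g=4 f=11, (1,5) g=1 f=11, (2,0) g=5 f=11, (2,2) g=3 f=9, (2,3) g=2 f=9, (3,0) g=6 f=11, (3,2) g=6 f=11, (4,1) g=6 f=9]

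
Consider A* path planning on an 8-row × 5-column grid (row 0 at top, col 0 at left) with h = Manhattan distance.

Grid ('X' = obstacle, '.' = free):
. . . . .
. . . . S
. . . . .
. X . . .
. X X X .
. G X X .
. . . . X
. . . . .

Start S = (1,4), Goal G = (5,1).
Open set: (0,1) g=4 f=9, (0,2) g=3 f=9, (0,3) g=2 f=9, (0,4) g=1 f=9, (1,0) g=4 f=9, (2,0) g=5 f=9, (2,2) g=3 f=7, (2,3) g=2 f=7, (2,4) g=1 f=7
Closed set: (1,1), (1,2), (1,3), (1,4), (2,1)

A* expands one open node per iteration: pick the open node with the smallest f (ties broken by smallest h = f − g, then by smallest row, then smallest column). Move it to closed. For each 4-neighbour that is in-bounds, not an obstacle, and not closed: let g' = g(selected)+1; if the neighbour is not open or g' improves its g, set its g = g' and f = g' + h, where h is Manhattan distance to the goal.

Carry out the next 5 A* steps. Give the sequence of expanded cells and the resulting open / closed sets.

step 1: expand (2,2) (f=7, h=4) → closed; open now [(0,1) g=4 f=9, (0,2) g=3 f=9, (0,3) g=2 f=9, (0,4) g=1 f=9, (1,0) g=4 f=9, (2,0) g=5 f=9, (2,3) g=2 f=7, (2,4) g=1 f=7, (3,2) g=4 f=7]
step 2: expand (3,2) (f=7, h=3) → closed; open now [(0,1) g=4 f=9, (0,2) g=3 f=9, (0,3) g=2 f=9, (0,4) g=1 f=9, (1,0) g=4 f=9, (2,0) g=5 f=9, (2,3) g=2 f=7, (2,4) g=1 f=7, (3,3) g=5 f=9]
step 3: expand (2,3) (f=7, h=5) → closed; open now [(0,1) g=4 f=9, (0,2) g=3 f=9, (0,3) g=2 f=9, (0,4) g=1 f=9, (1,0) g=4 f=9, (2,0) g=5 f=9, (2,4) g=1 f=7, (3,3) g=3 f=7]
step 4: expand (3,3) (f=7, h=4) → closed; open now [(0,1) g=4 f=9, (0,2) g=3 f=9, (0,3) g=2 f=9, (0,4) g=1 f=9, (1,0) g=4 f=9, (2,0) g=5 f=9, (2,4) g=1 f=7, (3,4) g=4 f=9]
step 5: expand (2,4) (f=7, h=6) → closed; open now [(0,1) g=4 f=9, (0,2) g=3 f=9, (0,3) g=2 f=9, (0,4) g=1 f=9, (1,0) g=4 f=9, (2,0) g=5 f=9, (3,4) g=2 f=7]

order=[(2,2) → (3,2) → (2,3) → (3,3) → (2,4)]; open=[(0,1) g=4 f=9, (0,2) g=3 f=9, (0,3) g=2 f=9, (0,4) g=1 f=9, (1,0) g=4 f=9, (2,0) g=5 f=9, (3,4) g=2 f=7]; closed=[(1,1), (1,2), (1,3), (1,4), (2,1), (2,2), (2,3), (2,4), (3,2), (3,3)]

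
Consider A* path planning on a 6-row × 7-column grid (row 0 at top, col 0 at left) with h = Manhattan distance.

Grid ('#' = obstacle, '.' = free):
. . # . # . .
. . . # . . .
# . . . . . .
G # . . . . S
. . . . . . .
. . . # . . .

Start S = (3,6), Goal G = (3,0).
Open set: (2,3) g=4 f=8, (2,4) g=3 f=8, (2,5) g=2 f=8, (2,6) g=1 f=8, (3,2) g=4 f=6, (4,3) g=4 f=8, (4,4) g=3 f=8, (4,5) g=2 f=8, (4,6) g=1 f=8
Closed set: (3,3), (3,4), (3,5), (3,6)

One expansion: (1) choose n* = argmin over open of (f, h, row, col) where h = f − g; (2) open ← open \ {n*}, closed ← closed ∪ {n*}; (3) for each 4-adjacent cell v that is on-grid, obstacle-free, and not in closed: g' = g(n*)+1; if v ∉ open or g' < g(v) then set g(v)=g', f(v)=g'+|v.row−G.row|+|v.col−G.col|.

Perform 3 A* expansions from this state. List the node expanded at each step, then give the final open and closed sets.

order=[(3,2) → (2,2) → (2,1)]; open=[(1,1) g=7 f=10, (1,2) g=6 f=10, (2,3) g=4 f=8, (2,4) g=3 f=8, (2,5) g=2 f=8, (2,6) g=1 f=8, (4,2) g=5 f=8, (4,3) g=4 f=8, (4,4) g=3 f=8, (4,5) g=2 f=8, (4,6) g=1 f=8]; closed=[(2,1), (2,2), (3,2), (3,3), (3,4), (3,5), (3,6)]

step 1: expand (3,2) (f=6, h=2) → closed; open now [(2,2) g=5 f=8, (2,3) g=4 f=8, (2,4) g=3 f=8, (2,5) g=2 f=8, (2,6) g=1 f=8, (4,2) g=5 f=8, (4,3) g=4 f=8, (4,4) g=3 f=8, (4,5) g=2 f=8, (4,6) g=1 f=8]
step 2: expand (2,2) (f=8, h=3) → closed; open now [(1,2) g=6 f=10, (2,1) g=6 f=8, (2,3) g=4 f=8, (2,4) g=3 f=8, (2,5) g=2 f=8, (2,6) g=1 f=8, (4,2) g=5 f=8, (4,3) g=4 f=8, (4,4) g=3 f=8, (4,5) g=2 f=8, (4,6) g=1 f=8]
step 3: expand (2,1) (f=8, h=2) → closed; open now [(1,1) g=7 f=10, (1,2) g=6 f=10, (2,3) g=4 f=8, (2,4) g=3 f=8, (2,5) g=2 f=8, (2,6) g=1 f=8, (4,2) g=5 f=8, (4,3) g=4 f=8, (4,4) g=3 f=8, (4,5) g=2 f=8, (4,6) g=1 f=8]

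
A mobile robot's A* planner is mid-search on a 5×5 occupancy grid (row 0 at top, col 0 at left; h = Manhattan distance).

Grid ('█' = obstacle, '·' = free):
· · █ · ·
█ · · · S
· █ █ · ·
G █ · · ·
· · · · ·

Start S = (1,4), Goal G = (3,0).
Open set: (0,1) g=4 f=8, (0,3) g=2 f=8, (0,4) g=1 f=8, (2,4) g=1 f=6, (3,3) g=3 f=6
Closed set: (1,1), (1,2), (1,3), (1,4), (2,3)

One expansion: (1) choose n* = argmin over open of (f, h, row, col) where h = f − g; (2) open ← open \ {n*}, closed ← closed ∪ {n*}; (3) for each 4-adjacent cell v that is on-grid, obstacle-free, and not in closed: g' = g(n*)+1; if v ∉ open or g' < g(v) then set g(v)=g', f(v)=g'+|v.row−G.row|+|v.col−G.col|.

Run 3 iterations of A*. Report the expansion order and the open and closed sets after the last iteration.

step 1: expand (3,3) (f=6, h=3) → closed; open now [(0,1) g=4 f=8, (0,3) g=2 f=8, (0,4) g=1 f=8, (2,4) g=1 f=6, (3,2) g=4 f=6, (3,4) g=4 f=8, (4,3) g=4 f=8]
step 2: expand (3,2) (f=6, h=2) → closed; open now [(0,1) g=4 f=8, (0,3) g=2 f=8, (0,4) g=1 f=8, (2,4) g=1 f=6, (3,4) g=4 f=8, (4,2) g=5 f=8, (4,3) g=4 f=8]
step 3: expand (2,4) (f=6, h=5) → closed; open now [(0,1) g=4 f=8, (0,3) g=2 f=8, (0,4) g=1 f=8, (3,4) g=2 f=6, (4,2) g=5 f=8, (4,3) g=4 f=8]

order=[(3,3) → (3,2) → (2,4)]; open=[(0,1) g=4 f=8, (0,3) g=2 f=8, (0,4) g=1 f=8, (3,4) g=2 f=6, (4,2) g=5 f=8, (4,3) g=4 f=8]; closed=[(1,1), (1,2), (1,3), (1,4), (2,3), (2,4), (3,2), (3,3)]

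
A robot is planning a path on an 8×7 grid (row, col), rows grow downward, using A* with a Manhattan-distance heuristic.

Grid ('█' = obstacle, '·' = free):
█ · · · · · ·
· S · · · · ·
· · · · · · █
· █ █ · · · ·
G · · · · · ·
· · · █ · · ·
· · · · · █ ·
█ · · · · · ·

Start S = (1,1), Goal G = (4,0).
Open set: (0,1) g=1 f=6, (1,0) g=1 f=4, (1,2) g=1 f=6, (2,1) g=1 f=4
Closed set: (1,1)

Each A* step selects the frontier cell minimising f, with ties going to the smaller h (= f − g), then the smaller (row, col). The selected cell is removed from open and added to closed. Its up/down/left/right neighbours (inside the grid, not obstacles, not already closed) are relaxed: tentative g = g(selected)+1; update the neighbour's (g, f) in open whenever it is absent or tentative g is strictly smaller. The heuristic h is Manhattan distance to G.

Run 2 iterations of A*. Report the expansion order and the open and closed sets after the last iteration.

order=[(1,0) → (2,0)]; open=[(0,1) g=1 f=6, (1,2) g=1 f=6, (2,1) g=1 f=4, (3,0) g=3 f=4]; closed=[(1,0), (1,1), (2,0)]

step 1: expand (1,0) (f=4, h=3) → closed; open now [(0,1) g=1 f=6, (1,2) g=1 f=6, (2,0) g=2 f=4, (2,1) g=1 f=4]
step 2: expand (2,0) (f=4, h=2) → closed; open now [(0,1) g=1 f=6, (1,2) g=1 f=6, (2,1) g=1 f=4, (3,0) g=3 f=4]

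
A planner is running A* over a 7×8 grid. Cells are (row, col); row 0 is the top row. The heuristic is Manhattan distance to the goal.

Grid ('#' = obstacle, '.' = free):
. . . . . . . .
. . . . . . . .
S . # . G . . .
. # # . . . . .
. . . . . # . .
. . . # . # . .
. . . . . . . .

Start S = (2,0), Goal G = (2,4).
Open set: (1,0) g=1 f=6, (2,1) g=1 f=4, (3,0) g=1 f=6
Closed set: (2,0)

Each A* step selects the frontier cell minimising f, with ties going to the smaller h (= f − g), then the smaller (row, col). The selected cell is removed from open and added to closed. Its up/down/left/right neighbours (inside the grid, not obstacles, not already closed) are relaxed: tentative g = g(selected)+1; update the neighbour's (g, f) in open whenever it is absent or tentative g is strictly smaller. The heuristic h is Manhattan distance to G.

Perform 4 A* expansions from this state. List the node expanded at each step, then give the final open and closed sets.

step 1: expand (2,1) (f=4, h=3) → closed; open now [(1,0) g=1 f=6, (1,1) g=2 f=6, (3,0) g=1 f=6]
step 2: expand (1,1) (f=6, h=4) → closed; open now [(0,1) g=3 f=8, (1,0) g=1 f=6, (1,2) g=3 f=6, (3,0) g=1 f=6]
step 3: expand (1,2) (f=6, h=3) → closed; open now [(0,1) g=3 f=8, (0,2) g=4 f=8, (1,0) g=1 f=6, (1,3) g=4 f=6, (3,0) g=1 f=6]
step 4: expand (1,3) (f=6, h=2) → closed; open now [(0,1) g=3 f=8, (0,2) g=4 f=8, (0,3) g=5 f=8, (1,0) g=1 f=6, (1,4) g=5 f=6, (2,3) g=5 f=6, (3,0) g=1 f=6]

order=[(2,1) → (1,1) → (1,2) → (1,3)]; open=[(0,1) g=3 f=8, (0,2) g=4 f=8, (0,3) g=5 f=8, (1,0) g=1 f=6, (1,4) g=5 f=6, (2,3) g=5 f=6, (3,0) g=1 f=6]; closed=[(1,1), (1,2), (1,3), (2,0), (2,1)]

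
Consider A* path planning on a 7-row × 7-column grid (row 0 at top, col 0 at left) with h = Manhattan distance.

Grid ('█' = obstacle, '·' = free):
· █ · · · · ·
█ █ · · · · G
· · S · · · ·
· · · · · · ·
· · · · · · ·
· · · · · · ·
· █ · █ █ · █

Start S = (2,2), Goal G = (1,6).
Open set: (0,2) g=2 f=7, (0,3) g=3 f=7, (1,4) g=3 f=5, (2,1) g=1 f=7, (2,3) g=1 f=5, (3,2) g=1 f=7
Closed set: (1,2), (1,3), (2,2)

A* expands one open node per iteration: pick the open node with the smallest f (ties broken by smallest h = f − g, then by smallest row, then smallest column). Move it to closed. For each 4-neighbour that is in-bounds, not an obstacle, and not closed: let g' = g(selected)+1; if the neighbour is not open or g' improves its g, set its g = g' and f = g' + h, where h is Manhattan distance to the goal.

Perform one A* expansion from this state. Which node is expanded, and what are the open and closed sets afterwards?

step 1: expand (1,4) (f=5, h=2) → closed; open now [(0,2) g=2 f=7, (0,3) g=3 f=7, (0,4) g=4 f=7, (1,5) g=4 f=5, (2,1) g=1 f=7, (2,3) g=1 f=5, (2,4) g=4 f=7, (3,2) g=1 f=7]

expanded=(1,4); open=[(0,2) g=2 f=7, (0,3) g=3 f=7, (0,4) g=4 f=7, (1,5) g=4 f=5, (2,1) g=1 f=7, (2,3) g=1 f=5, (2,4) g=4 f=7, (3,2) g=1 f=7]; closed=[(1,2), (1,3), (1,4), (2,2)]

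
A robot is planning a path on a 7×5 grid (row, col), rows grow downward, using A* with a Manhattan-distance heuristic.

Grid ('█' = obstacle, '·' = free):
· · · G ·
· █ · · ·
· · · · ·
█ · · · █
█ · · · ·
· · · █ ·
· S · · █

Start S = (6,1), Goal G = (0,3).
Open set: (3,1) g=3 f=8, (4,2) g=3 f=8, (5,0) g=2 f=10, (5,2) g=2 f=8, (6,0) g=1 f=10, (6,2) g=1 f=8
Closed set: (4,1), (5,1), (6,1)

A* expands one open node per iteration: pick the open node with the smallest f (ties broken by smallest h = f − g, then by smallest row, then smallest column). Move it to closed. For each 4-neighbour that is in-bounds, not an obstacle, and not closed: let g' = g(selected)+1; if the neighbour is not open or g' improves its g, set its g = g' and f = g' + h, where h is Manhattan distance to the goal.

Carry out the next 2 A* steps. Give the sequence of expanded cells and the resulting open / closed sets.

step 1: expand (3,1) (f=8, h=5) → closed; open now [(2,1) g=4 f=8, (3,2) g=4 f=8, (4,2) g=3 f=8, (5,0) g=2 f=10, (5,2) g=2 f=8, (6,0) g=1 f=10, (6,2) g=1 f=8]
step 2: expand (2,1) (f=8, h=4) → closed; open now [(2,0) g=5 f=10, (2,2) g=5 f=8, (3,2) g=4 f=8, (4,2) g=3 f=8, (5,0) g=2 f=10, (5,2) g=2 f=8, (6,0) g=1 f=10, (6,2) g=1 f=8]

order=[(3,1) → (2,1)]; open=[(2,0) g=5 f=10, (2,2) g=5 f=8, (3,2) g=4 f=8, (4,2) g=3 f=8, (5,0) g=2 f=10, (5,2) g=2 f=8, (6,0) g=1 f=10, (6,2) g=1 f=8]; closed=[(2,1), (3,1), (4,1), (5,1), (6,1)]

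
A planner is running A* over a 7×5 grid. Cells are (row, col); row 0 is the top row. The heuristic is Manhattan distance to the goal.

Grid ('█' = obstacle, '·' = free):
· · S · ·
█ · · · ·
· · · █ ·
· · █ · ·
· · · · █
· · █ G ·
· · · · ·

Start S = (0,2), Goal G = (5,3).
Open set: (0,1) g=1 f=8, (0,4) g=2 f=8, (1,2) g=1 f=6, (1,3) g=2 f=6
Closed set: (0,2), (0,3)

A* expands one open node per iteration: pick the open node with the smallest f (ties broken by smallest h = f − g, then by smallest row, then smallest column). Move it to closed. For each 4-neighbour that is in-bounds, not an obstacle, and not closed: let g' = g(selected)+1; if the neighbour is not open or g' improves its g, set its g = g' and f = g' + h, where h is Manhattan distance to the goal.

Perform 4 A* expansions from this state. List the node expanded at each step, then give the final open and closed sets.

order=[(1,3) → (1,2) → (2,2) → (1,4)]; open=[(0,1) g=1 f=8, (0,4) g=2 f=8, (1,1) g=2 f=8, (2,1) g=3 f=8, (2,4) g=4 f=8]; closed=[(0,2), (0,3), (1,2), (1,3), (1,4), (2,2)]

step 1: expand (1,3) (f=6, h=4) → closed; open now [(0,1) g=1 f=8, (0,4) g=2 f=8, (1,2) g=1 f=6, (1,4) g=3 f=8]
step 2: expand (1,2) (f=6, h=5) → closed; open now [(0,1) g=1 f=8, (0,4) g=2 f=8, (1,1) g=2 f=8, (1,4) g=3 f=8, (2,2) g=2 f=6]
step 3: expand (2,2) (f=6, h=4) → closed; open now [(0,1) g=1 f=8, (0,4) g=2 f=8, (1,1) g=2 f=8, (1,4) g=3 f=8, (2,1) g=3 f=8]
step 4: expand (1,4) (f=8, h=5) → closed; open now [(0,1) g=1 f=8, (0,4) g=2 f=8, (1,1) g=2 f=8, (2,1) g=3 f=8, (2,4) g=4 f=8]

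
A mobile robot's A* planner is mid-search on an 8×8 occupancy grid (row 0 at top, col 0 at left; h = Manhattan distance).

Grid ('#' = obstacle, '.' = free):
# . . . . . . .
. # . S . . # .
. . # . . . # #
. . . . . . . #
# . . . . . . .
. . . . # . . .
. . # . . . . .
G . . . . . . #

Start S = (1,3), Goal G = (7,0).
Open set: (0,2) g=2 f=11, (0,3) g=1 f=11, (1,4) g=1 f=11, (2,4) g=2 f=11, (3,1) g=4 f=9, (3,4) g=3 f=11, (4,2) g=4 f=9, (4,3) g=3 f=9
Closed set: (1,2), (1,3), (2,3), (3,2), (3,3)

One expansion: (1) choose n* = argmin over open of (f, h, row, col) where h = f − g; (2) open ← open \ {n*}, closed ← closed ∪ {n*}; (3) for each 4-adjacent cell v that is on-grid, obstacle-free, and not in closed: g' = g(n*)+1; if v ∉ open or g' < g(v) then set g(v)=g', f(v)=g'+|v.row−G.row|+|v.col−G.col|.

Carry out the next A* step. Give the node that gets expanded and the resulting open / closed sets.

expanded=(3,1); open=[(0,2) g=2 f=11, (0,3) g=1 f=11, (1,4) g=1 f=11, (2,1) g=5 f=11, (2,4) g=2 f=11, (3,0) g=5 f=9, (3,4) g=3 f=11, (4,1) g=5 f=9, (4,2) g=4 f=9, (4,3) g=3 f=9]; closed=[(1,2), (1,3), (2,3), (3,1), (3,2), (3,3)]

step 1: expand (3,1) (f=9, h=5) → closed; open now [(0,2) g=2 f=11, (0,3) g=1 f=11, (1,4) g=1 f=11, (2,1) g=5 f=11, (2,4) g=2 f=11, (3,0) g=5 f=9, (3,4) g=3 f=11, (4,1) g=5 f=9, (4,2) g=4 f=9, (4,3) g=3 f=9]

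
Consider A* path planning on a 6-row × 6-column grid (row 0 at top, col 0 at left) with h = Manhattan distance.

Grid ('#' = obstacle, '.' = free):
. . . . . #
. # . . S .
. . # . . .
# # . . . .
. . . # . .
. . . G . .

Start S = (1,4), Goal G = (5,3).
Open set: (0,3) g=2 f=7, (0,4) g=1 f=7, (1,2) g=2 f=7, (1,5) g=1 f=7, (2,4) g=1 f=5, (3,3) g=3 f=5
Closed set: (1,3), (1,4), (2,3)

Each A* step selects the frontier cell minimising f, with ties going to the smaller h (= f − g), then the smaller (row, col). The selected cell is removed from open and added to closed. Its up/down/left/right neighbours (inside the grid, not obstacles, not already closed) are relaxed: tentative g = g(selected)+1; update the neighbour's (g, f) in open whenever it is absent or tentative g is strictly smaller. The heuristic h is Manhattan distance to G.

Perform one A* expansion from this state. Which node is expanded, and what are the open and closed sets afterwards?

step 1: expand (3,3) (f=5, h=2) → closed; open now [(0,3) g=2 f=7, (0,4) g=1 f=7, (1,2) g=2 f=7, (1,5) g=1 f=7, (2,4) g=1 f=5, (3,2) g=4 f=7, (3,4) g=4 f=7]

expanded=(3,3); open=[(0,3) g=2 f=7, (0,4) g=1 f=7, (1,2) g=2 f=7, (1,5) g=1 f=7, (2,4) g=1 f=5, (3,2) g=4 f=7, (3,4) g=4 f=7]; closed=[(1,3), (1,4), (2,3), (3,3)]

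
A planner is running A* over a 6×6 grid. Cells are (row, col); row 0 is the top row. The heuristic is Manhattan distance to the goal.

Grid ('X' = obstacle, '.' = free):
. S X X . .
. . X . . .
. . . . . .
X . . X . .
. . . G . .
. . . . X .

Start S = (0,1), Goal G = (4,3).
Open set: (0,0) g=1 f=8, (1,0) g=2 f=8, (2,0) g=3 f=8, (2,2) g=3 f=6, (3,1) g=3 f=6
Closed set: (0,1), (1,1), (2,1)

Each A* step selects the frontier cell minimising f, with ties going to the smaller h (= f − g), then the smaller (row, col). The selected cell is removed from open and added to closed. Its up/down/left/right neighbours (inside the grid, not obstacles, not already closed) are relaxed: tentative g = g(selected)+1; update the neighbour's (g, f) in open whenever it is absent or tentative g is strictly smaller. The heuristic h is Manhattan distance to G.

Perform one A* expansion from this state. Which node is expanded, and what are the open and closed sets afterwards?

expanded=(2,2); open=[(0,0) g=1 f=8, (1,0) g=2 f=8, (2,0) g=3 f=8, (2,3) g=4 f=6, (3,1) g=3 f=6, (3,2) g=4 f=6]; closed=[(0,1), (1,1), (2,1), (2,2)]

step 1: expand (2,2) (f=6, h=3) → closed; open now [(0,0) g=1 f=8, (1,0) g=2 f=8, (2,0) g=3 f=8, (2,3) g=4 f=6, (3,1) g=3 f=6, (3,2) g=4 f=6]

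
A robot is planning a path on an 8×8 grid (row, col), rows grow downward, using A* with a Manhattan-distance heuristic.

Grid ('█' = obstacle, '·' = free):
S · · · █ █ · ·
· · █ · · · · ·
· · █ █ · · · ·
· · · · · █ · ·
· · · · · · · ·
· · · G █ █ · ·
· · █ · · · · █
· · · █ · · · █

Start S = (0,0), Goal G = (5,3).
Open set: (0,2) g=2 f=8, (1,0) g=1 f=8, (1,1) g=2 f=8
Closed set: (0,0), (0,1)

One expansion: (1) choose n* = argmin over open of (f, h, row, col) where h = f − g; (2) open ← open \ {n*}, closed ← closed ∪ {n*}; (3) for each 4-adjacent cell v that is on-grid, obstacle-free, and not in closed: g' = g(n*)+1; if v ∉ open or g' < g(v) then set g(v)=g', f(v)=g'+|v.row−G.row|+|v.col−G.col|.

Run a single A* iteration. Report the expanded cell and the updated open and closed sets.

expanded=(0,2); open=[(0,3) g=3 f=8, (1,0) g=1 f=8, (1,1) g=2 f=8]; closed=[(0,0), (0,1), (0,2)]

step 1: expand (0,2) (f=8, h=6) → closed; open now [(0,3) g=3 f=8, (1,0) g=1 f=8, (1,1) g=2 f=8]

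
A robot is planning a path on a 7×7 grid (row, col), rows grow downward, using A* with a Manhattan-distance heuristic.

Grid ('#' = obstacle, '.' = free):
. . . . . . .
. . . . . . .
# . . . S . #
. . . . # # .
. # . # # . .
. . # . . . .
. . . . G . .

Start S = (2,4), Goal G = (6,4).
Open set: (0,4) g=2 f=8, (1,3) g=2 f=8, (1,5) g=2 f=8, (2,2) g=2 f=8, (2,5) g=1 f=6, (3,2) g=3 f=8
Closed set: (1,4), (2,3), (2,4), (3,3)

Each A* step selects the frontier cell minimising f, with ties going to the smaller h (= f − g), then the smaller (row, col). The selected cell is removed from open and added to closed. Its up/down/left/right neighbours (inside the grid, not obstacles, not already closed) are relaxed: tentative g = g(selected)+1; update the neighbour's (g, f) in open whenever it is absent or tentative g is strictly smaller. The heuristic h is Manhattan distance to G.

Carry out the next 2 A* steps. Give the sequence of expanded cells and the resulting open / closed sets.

step 1: expand (2,5) (f=6, h=5) → closed; open now [(0,4) g=2 f=8, (1,3) g=2 f=8, (1,5) g=2 f=8, (2,2) g=2 f=8, (3,2) g=3 f=8]
step 2: expand (3,2) (f=8, h=5) → closed; open now [(0,4) g=2 f=8, (1,3) g=2 f=8, (1,5) g=2 f=8, (2,2) g=2 f=8, (3,1) g=4 f=10, (4,2) g=4 f=8]

order=[(2,5) → (3,2)]; open=[(0,4) g=2 f=8, (1,3) g=2 f=8, (1,5) g=2 f=8, (2,2) g=2 f=8, (3,1) g=4 f=10, (4,2) g=4 f=8]; closed=[(1,4), (2,3), (2,4), (2,5), (3,2), (3,3)]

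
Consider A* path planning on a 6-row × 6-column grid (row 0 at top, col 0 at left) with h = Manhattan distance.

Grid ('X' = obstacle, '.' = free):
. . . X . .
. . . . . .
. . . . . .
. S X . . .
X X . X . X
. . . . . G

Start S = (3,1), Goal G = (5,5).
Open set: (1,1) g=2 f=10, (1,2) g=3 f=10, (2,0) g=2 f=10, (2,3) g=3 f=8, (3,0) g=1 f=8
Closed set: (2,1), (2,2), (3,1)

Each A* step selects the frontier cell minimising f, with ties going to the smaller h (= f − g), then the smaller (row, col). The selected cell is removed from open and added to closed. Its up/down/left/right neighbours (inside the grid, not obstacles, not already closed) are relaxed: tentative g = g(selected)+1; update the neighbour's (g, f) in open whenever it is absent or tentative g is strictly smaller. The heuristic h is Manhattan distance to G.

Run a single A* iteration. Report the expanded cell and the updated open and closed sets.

step 1: expand (2,3) (f=8, h=5) → closed; open now [(1,1) g=2 f=10, (1,2) g=3 f=10, (1,3) g=4 f=10, (2,0) g=2 f=10, (2,4) g=4 f=8, (3,0) g=1 f=8, (3,3) g=4 f=8]

expanded=(2,3); open=[(1,1) g=2 f=10, (1,2) g=3 f=10, (1,3) g=4 f=10, (2,0) g=2 f=10, (2,4) g=4 f=8, (3,0) g=1 f=8, (3,3) g=4 f=8]; closed=[(2,1), (2,2), (2,3), (3,1)]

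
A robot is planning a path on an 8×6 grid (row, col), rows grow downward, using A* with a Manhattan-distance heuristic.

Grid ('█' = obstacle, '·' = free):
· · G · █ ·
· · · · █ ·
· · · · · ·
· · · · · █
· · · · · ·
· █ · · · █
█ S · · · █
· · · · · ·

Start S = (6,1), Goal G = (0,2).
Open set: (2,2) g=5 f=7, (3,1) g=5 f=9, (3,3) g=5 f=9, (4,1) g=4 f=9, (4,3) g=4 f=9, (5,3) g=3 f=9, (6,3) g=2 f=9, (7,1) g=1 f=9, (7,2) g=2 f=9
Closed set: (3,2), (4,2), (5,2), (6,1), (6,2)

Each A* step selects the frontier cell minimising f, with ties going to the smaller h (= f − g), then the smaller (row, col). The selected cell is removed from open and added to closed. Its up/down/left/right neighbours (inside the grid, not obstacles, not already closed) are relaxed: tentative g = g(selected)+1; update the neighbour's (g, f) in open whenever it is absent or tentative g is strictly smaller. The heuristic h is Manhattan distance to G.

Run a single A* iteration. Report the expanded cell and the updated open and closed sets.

expanded=(2,2); open=[(1,2) g=6 f=7, (2,1) g=6 f=9, (2,3) g=6 f=9, (3,1) g=5 f=9, (3,3) g=5 f=9, (4,1) g=4 f=9, (4,3) g=4 f=9, (5,3) g=3 f=9, (6,3) g=2 f=9, (7,1) g=1 f=9, (7,2) g=2 f=9]; closed=[(2,2), (3,2), (4,2), (5,2), (6,1), (6,2)]

step 1: expand (2,2) (f=7, h=2) → closed; open now [(1,2) g=6 f=7, (2,1) g=6 f=9, (2,3) g=6 f=9, (3,1) g=5 f=9, (3,3) g=5 f=9, (4,1) g=4 f=9, (4,3) g=4 f=9, (5,3) g=3 f=9, (6,3) g=2 f=9, (7,1) g=1 f=9, (7,2) g=2 f=9]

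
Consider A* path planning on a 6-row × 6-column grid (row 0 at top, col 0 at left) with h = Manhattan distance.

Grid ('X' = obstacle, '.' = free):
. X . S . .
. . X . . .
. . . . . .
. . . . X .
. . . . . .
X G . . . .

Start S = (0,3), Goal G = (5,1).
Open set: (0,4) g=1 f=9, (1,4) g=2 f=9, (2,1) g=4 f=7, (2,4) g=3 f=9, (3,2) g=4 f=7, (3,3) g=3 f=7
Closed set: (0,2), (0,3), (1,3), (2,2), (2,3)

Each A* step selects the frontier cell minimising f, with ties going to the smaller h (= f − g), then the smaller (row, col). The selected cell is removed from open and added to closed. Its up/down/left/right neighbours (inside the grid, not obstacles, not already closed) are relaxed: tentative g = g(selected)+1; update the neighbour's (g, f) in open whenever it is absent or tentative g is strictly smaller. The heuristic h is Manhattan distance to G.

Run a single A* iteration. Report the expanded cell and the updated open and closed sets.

step 1: expand (2,1) (f=7, h=3) → closed; open now [(0,4) g=1 f=9, (1,1) g=5 f=9, (1,4) g=2 f=9, (2,0) g=5 f=9, (2,4) g=3 f=9, (3,1) g=5 f=7, (3,2) g=4 f=7, (3,3) g=3 f=7]

expanded=(2,1); open=[(0,4) g=1 f=9, (1,1) g=5 f=9, (1,4) g=2 f=9, (2,0) g=5 f=9, (2,4) g=3 f=9, (3,1) g=5 f=7, (3,2) g=4 f=7, (3,3) g=3 f=7]; closed=[(0,2), (0,3), (1,3), (2,1), (2,2), (2,3)]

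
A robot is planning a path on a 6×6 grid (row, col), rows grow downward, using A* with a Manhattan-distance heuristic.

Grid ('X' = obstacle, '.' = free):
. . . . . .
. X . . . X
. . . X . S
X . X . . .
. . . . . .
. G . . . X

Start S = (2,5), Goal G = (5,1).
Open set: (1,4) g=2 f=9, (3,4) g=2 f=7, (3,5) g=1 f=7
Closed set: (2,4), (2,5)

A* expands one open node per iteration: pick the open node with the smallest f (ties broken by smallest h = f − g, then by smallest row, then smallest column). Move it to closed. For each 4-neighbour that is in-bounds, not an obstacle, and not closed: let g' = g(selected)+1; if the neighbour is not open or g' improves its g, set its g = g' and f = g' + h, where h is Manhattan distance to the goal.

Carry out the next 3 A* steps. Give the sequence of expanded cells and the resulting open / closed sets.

order=[(3,4) → (3,3) → (4,3)]; open=[(1,4) g=2 f=9, (3,5) g=1 f=7, (4,2) g=5 f=7, (4,4) g=3 f=7, (5,3) g=5 f=7]; closed=[(2,4), (2,5), (3,3), (3,4), (4,3)]

step 1: expand (3,4) (f=7, h=5) → closed; open now [(1,4) g=2 f=9, (3,3) g=3 f=7, (3,5) g=1 f=7, (4,4) g=3 f=7]
step 2: expand (3,3) (f=7, h=4) → closed; open now [(1,4) g=2 f=9, (3,5) g=1 f=7, (4,3) g=4 f=7, (4,4) g=3 f=7]
step 3: expand (4,3) (f=7, h=3) → closed; open now [(1,4) g=2 f=9, (3,5) g=1 f=7, (4,2) g=5 f=7, (4,4) g=3 f=7, (5,3) g=5 f=7]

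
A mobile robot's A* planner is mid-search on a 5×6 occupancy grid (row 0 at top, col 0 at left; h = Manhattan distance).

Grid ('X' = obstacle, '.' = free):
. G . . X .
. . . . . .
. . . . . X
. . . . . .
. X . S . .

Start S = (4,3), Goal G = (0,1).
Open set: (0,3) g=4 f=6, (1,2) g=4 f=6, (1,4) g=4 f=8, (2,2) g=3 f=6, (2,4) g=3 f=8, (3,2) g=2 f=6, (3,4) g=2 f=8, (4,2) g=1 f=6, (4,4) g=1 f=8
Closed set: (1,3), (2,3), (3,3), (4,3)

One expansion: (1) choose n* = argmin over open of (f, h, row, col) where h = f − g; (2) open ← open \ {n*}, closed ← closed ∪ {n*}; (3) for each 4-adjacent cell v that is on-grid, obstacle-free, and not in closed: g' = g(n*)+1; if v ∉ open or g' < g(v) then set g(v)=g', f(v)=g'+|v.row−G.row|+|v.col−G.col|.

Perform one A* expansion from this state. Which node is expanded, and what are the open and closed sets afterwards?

step 1: expand (0,3) (f=6, h=2) → closed; open now [(0,2) g=5 f=6, (1,2) g=4 f=6, (1,4) g=4 f=8, (2,2) g=3 f=6, (2,4) g=3 f=8, (3,2) g=2 f=6, (3,4) g=2 f=8, (4,2) g=1 f=6, (4,4) g=1 f=8]

expanded=(0,3); open=[(0,2) g=5 f=6, (1,2) g=4 f=6, (1,4) g=4 f=8, (2,2) g=3 f=6, (2,4) g=3 f=8, (3,2) g=2 f=6, (3,4) g=2 f=8, (4,2) g=1 f=6, (4,4) g=1 f=8]; closed=[(0,3), (1,3), (2,3), (3,3), (4,3)]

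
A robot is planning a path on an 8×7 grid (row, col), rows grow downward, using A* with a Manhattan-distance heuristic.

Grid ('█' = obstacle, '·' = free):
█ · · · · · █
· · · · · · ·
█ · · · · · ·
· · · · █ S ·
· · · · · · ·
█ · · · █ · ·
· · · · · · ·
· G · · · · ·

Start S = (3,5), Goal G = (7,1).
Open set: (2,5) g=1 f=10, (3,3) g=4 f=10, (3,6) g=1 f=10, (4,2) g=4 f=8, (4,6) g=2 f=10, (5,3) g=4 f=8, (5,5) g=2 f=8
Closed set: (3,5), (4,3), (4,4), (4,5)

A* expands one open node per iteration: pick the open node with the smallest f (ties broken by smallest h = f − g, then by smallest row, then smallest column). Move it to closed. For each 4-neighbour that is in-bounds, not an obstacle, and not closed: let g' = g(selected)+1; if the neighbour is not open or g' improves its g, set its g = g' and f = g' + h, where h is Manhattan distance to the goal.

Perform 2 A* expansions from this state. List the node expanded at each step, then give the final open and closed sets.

order=[(4,2) → (4,1)]; open=[(2,5) g=1 f=10, (3,1) g=6 f=10, (3,2) g=5 f=10, (3,3) g=4 f=10, (3,6) g=1 f=10, (4,0) g=6 f=10, (4,6) g=2 f=10, (5,1) g=6 f=8, (5,2) g=5 f=8, (5,3) g=4 f=8, (5,5) g=2 f=8]; closed=[(3,5), (4,1), (4,2), (4,3), (4,4), (4,5)]

step 1: expand (4,2) (f=8, h=4) → closed; open now [(2,5) g=1 f=10, (3,2) g=5 f=10, (3,3) g=4 f=10, (3,6) g=1 f=10, (4,1) g=5 f=8, (4,6) g=2 f=10, (5,2) g=5 f=8, (5,3) g=4 f=8, (5,5) g=2 f=8]
step 2: expand (4,1) (f=8, h=3) → closed; open now [(2,5) g=1 f=10, (3,1) g=6 f=10, (3,2) g=5 f=10, (3,3) g=4 f=10, (3,6) g=1 f=10, (4,0) g=6 f=10, (4,6) g=2 f=10, (5,1) g=6 f=8, (5,2) g=5 f=8, (5,3) g=4 f=8, (5,5) g=2 f=8]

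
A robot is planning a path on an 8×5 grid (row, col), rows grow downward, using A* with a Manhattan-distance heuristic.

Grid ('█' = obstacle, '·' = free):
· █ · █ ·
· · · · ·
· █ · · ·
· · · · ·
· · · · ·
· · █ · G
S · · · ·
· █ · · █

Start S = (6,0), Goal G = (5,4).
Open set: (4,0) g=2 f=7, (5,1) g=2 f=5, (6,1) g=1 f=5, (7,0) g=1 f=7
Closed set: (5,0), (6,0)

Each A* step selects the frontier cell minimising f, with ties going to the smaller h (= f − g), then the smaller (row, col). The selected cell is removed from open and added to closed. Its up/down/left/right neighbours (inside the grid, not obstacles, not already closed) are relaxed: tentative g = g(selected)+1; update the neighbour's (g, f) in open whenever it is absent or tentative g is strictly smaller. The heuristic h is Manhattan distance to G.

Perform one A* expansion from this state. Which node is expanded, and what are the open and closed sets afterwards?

expanded=(5,1); open=[(4,0) g=2 f=7, (4,1) g=3 f=7, (6,1) g=1 f=5, (7,0) g=1 f=7]; closed=[(5,0), (5,1), (6,0)]

step 1: expand (5,1) (f=5, h=3) → closed; open now [(4,0) g=2 f=7, (4,1) g=3 f=7, (6,1) g=1 f=5, (7,0) g=1 f=7]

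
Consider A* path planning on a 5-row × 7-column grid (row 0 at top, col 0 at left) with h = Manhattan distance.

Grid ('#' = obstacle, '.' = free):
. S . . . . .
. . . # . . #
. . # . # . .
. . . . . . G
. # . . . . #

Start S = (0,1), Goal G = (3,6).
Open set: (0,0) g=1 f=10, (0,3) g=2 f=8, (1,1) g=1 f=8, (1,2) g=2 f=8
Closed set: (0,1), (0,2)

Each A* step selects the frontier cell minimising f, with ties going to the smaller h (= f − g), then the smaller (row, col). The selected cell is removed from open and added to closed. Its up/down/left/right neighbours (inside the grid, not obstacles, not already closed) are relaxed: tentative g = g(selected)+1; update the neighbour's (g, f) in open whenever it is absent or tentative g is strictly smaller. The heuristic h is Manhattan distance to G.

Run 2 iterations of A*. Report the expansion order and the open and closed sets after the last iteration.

step 1: expand (0,3) (f=8, h=6) → closed; open now [(0,0) g=1 f=10, (0,4) g=3 f=8, (1,1) g=1 f=8, (1,2) g=2 f=8]
step 2: expand (0,4) (f=8, h=5) → closed; open now [(0,0) g=1 f=10, (0,5) g=4 f=8, (1,1) g=1 f=8, (1,2) g=2 f=8, (1,4) g=4 f=8]

order=[(0,3) → (0,4)]; open=[(0,0) g=1 f=10, (0,5) g=4 f=8, (1,1) g=1 f=8, (1,2) g=2 f=8, (1,4) g=4 f=8]; closed=[(0,1), (0,2), (0,3), (0,4)]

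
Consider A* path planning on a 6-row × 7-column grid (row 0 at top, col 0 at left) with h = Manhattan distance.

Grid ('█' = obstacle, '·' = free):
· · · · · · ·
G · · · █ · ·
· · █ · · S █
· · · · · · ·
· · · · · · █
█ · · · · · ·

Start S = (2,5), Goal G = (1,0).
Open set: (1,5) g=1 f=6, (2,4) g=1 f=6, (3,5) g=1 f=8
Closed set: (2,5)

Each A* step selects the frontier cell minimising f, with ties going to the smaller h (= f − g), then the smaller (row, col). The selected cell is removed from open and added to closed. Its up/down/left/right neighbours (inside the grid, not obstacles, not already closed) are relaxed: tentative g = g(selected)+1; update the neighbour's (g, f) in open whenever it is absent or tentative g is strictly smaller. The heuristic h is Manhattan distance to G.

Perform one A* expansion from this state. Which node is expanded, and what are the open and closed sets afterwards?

expanded=(1,5); open=[(0,5) g=2 f=8, (1,6) g=2 f=8, (2,4) g=1 f=6, (3,5) g=1 f=8]; closed=[(1,5), (2,5)]

step 1: expand (1,5) (f=6, h=5) → closed; open now [(0,5) g=2 f=8, (1,6) g=2 f=8, (2,4) g=1 f=6, (3,5) g=1 f=8]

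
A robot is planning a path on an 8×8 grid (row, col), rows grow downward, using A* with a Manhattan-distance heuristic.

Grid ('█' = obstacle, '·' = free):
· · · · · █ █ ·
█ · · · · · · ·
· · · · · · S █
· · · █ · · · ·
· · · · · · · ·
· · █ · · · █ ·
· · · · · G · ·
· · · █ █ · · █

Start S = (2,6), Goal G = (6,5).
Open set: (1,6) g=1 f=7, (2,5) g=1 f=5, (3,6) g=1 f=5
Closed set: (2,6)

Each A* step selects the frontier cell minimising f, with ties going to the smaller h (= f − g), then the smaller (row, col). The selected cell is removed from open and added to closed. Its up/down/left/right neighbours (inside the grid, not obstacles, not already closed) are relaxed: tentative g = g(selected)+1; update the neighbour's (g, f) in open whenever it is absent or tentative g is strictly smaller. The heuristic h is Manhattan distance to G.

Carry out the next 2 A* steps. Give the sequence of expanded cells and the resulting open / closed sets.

order=[(2,5) → (3,5)]; open=[(1,5) g=2 f=7, (1,6) g=1 f=7, (2,4) g=2 f=7, (3,4) g=3 f=7, (3,6) g=1 f=5, (4,5) g=3 f=5]; closed=[(2,5), (2,6), (3,5)]

step 1: expand (2,5) (f=5, h=4) → closed; open now [(1,5) g=2 f=7, (1,6) g=1 f=7, (2,4) g=2 f=7, (3,5) g=2 f=5, (3,6) g=1 f=5]
step 2: expand (3,5) (f=5, h=3) → closed; open now [(1,5) g=2 f=7, (1,6) g=1 f=7, (2,4) g=2 f=7, (3,4) g=3 f=7, (3,6) g=1 f=5, (4,5) g=3 f=5]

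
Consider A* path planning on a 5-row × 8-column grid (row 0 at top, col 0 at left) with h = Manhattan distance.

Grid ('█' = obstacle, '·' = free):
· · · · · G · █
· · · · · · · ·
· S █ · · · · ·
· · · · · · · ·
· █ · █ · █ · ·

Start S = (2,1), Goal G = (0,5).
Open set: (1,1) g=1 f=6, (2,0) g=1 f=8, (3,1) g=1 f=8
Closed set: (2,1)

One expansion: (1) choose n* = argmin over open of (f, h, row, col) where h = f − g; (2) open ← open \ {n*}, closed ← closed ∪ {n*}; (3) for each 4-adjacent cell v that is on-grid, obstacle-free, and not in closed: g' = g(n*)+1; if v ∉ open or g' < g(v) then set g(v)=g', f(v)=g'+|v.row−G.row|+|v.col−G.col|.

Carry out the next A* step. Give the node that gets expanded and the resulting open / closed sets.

step 1: expand (1,1) (f=6, h=5) → closed; open now [(0,1) g=2 f=6, (1,0) g=2 f=8, (1,2) g=2 f=6, (2,0) g=1 f=8, (3,1) g=1 f=8]

expanded=(1,1); open=[(0,1) g=2 f=6, (1,0) g=2 f=8, (1,2) g=2 f=6, (2,0) g=1 f=8, (3,1) g=1 f=8]; closed=[(1,1), (2,1)]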